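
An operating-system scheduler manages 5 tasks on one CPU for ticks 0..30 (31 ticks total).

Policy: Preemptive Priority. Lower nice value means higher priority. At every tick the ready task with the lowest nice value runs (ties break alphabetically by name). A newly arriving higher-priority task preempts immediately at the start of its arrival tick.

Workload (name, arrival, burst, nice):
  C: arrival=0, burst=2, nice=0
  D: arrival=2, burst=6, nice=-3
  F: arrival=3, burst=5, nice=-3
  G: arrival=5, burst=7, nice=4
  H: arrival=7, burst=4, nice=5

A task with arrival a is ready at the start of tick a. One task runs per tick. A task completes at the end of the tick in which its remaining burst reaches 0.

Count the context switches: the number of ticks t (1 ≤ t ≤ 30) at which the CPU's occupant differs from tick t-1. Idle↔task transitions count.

context switches = 5

t=0: ready={C} → run C
t=1: ready={C} → run C
t=2: ready={D} → run D
t=3: ready={D,F} → run D
t=4: ready={D,F} → run D
t=5: ready={D,F,G} → run D
t=6: ready={D,F,G} → run D
t=7: ready={D,F,G,H} → run D
t=8: ready={F,G,H} → run F
t=9: ready={F,G,H} → run F
t=10: ready={F,G,H} → run F
t=11: ready={F,G,H} → run F
t=12: ready={F,G,H} → run F
t=13: ready={G,H} → run G
t=14: ready={G,H} → run G
t=15: ready={G,H} → run G
t=16: ready={G,H} → run G
t=17: ready={G,H} → run G
t=18: ready={G,H} → run G
t=19: ready={G,H} → run G
t=20: ready={H} → run H
t=21: ready={H} → run H
t=22: ready={H} → run H
t=23: ready={H} → run H
t=24: (idle)
t=25: (idle)
t=26: (idle)
t=27: (idle)
t=28: (idle)
t=29: (idle)
t=30: (idle)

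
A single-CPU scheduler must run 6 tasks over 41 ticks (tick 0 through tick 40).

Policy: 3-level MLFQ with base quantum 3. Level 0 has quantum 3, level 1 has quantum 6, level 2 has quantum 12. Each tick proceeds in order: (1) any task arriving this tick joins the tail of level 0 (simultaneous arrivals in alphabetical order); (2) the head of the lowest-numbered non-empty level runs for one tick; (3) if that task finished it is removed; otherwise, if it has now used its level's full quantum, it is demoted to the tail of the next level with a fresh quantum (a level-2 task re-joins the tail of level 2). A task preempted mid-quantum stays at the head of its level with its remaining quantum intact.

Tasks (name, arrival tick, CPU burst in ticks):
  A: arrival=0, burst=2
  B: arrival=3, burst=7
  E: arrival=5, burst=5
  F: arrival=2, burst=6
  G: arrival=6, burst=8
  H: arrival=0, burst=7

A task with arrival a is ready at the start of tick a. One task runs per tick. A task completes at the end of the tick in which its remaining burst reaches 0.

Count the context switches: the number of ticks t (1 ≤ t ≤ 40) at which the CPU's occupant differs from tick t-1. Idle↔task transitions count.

t=0: L0/L1/L2 = AH/-/- → run A
t=1: L0/L1/L2 = AH/-/- → run A
t=2: L0/L1/L2 = HF/-/- → run H
t=3: L0/L1/L2 = HFB/-/- → run H
t=4: L0/L1/L2 = HFB/-/- → run H
t=5: L0/L1/L2 = FBE/H/- → run F
t=6: L0/L1/L2 = FBEG/H/- → run F
t=7: L0/L1/L2 = FBEG/H/- → run F
t=8: L0/L1/L2 = BEG/HF/- → run B
t=9: L0/L1/L2 = BEG/HF/- → run B
t=10: L0/L1/L2 = BEG/HF/- → run B
t=11: L0/L1/L2 = EG/HFB/- → run E
t=12: L0/L1/L2 = EG/HFB/- → run E
t=13: L0/L1/L2 = EG/HFB/- → run E
t=14: L0/L1/L2 = G/HFBE/- → run G
t=15: L0/L1/L2 = G/HFBE/- → run G
t=16: L0/L1/L2 = G/HFBE/- → run G
t=17: L0/L1/L2 = -/HFBEG/- → run H
t=18: L0/L1/L2 = -/HFBEG/- → run H
t=19: L0/L1/L2 = -/HFBEG/- → run H
t=20: L0/L1/L2 = -/HFBEG/- → run H
t=21: L0/L1/L2 = -/FBEG/- → run F
t=22: L0/L1/L2 = -/FBEG/- → run F
t=23: L0/L1/L2 = -/FBEG/- → run F
t=24: L0/L1/L2 = -/BEG/- → run B
t=25: L0/L1/L2 = -/BEG/- → run B
t=26: L0/L1/L2 = -/BEG/- → run B
t=27: L0/L1/L2 = -/BEG/- → run B
t=28: L0/L1/L2 = -/EG/- → run E
t=29: L0/L1/L2 = -/EG/- → run E
t=30: L0/L1/L2 = -/G/- → run G
t=31: L0/L1/L2 = -/G/- → run G
t=32: L0/L1/L2 = -/G/- → run G
t=33: L0/L1/L2 = -/G/- → run G
t=34: L0/L1/L2 = -/G/- → run G
t=35: (idle)
t=36: (idle)
t=37: (idle)
t=38: (idle)
t=39: (idle)
t=40: (idle)

context switches = 11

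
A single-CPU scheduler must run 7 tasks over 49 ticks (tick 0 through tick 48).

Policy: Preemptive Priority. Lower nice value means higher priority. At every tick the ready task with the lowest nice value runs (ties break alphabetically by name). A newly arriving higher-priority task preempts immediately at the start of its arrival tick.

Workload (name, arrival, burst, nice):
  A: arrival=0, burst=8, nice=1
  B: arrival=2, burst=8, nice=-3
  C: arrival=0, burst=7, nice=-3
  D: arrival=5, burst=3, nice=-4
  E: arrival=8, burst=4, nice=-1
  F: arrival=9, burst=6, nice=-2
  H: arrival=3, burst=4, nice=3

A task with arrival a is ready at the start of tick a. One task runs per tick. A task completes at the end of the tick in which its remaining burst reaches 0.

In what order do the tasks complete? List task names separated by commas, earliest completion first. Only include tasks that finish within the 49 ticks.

completion order = D, B, C, F, E, A, H

t=0: ready={A,C} → run C
t=1: ready={A,C} → run C
t=2: ready={A,B,C} → run B
t=3: ready={A,B,C,H} → run B
t=4: ready={A,B,C,H} → run B
t=5: ready={A,B,C,D,H} → run D
t=6: ready={A,B,C,D,H} → run D
t=7: ready={A,B,C,D,H} → run D
t=8: ready={A,B,C,E,H} → run B
t=9: ready={A,B,C,E,F,H} → run B
t=10: ready={A,B,C,E,F,H} → run B
t=11: ready={A,B,C,E,F,H} → run B
t=12: ready={A,B,C,E,F,H} → run B
t=13: ready={A,C,E,F,H} → run C
t=14: ready={A,C,E,F,H} → run C
t=15: ready={A,C,E,F,H} → run C
t=16: ready={A,C,E,F,H} → run C
t=17: ready={A,C,E,F,H} → run C
t=18: ready={A,E,F,H} → run F
t=19: ready={A,E,F,H} → run F
t=20: ready={A,E,F,H} → run F
t=21: ready={A,E,F,H} → run F
t=22: ready={A,E,F,H} → run F
t=23: ready={A,E,F,H} → run F
t=24: ready={A,E,H} → run E
t=25: ready={A,E,H} → run E
t=26: ready={A,E,H} → run E
t=27: ready={A,E,H} → run E
t=28: ready={A,H} → run A
t=29: ready={A,H} → run A
t=30: ready={A,H} → run A
t=31: ready={A,H} → run A
t=32: ready={A,H} → run A
t=33: ready={A,H} → run A
t=34: ready={A,H} → run A
t=35: ready={A,H} → run A
t=36: ready={H} → run H
t=37: ready={H} → run H
t=38: ready={H} → run H
t=39: ready={H} → run H
t=40: (idle)
t=41: (idle)
t=42: (idle)
t=43: (idle)
t=44: (idle)
t=45: (idle)
t=46: (idle)
t=47: (idle)
t=48: (idle)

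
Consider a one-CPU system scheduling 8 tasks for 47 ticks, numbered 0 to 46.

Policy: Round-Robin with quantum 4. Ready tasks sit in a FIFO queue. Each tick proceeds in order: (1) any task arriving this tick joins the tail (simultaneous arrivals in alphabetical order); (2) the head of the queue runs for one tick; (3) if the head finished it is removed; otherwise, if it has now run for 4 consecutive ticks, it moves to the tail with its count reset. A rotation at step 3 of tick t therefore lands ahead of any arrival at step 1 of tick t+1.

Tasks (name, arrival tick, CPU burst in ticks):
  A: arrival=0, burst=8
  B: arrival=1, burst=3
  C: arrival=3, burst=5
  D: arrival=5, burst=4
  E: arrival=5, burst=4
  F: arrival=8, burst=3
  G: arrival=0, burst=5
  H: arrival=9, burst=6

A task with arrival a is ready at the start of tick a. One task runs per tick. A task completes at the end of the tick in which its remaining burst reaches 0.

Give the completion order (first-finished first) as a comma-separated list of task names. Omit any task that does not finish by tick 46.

t=0: queue=[A,G] q_used=0 → run A
t=1: queue=[A,G,B] q_used=1 → run A
t=2: queue=[A,G,B] q_used=2 → run A
t=3: queue=[A,G,B,C] q_used=3 → run A
t=4: queue=[G,B,C,A] q_used=0 → run G
t=5: queue=[G,B,C,A,D,E] q_used=1 → run G
t=6: queue=[G,B,C,A,D,E] q_used=2 → run G
t=7: queue=[G,B,C,A,D,E] q_used=3 → run G
t=8: queue=[B,C,A,D,E,G,F] q_used=0 → run B
t=9: queue=[B,C,A,D,E,G,F,H] q_used=1 → run B
t=10: queue=[B,C,A,D,E,G,F,H] q_used=2 → run B
t=11: queue=[C,A,D,E,G,F,H] q_used=0 → run C
t=12: queue=[C,A,D,E,G,F,H] q_used=1 → run C
t=13: queue=[C,A,D,E,G,F,H] q_used=2 → run C
t=14: queue=[C,A,D,E,G,F,H] q_used=3 → run C
t=15: queue=[A,D,E,G,F,H,C] q_used=0 → run A
t=16: queue=[A,D,E,G,F,H,C] q_used=1 → run A
t=17: queue=[A,D,E,G,F,H,C] q_used=2 → run A
t=18: queue=[A,D,E,G,F,H,C] q_used=3 → run A
t=19: queue=[D,E,G,F,H,C] q_used=0 → run D
t=20: queue=[D,E,G,F,H,C] q_used=1 → run D
t=21: queue=[D,E,G,F,H,C] q_used=2 → run D
t=22: queue=[D,E,G,F,H,C] q_used=3 → run D
t=23: queue=[E,G,F,H,C] q_used=0 → run E
t=24: queue=[E,G,F,H,C] q_used=1 → run E
t=25: queue=[E,G,F,H,C] q_used=2 → run E
t=26: queue=[E,G,F,H,C] q_used=3 → run E
t=27: queue=[G,F,H,C] q_used=0 → run G
t=28: queue=[F,H,C] q_used=0 → run F
t=29: queue=[F,H,C] q_used=1 → run F
t=30: queue=[F,H,C] q_used=2 → run F
t=31: queue=[H,C] q_used=0 → run H
t=32: queue=[H,C] q_used=1 → run H
t=33: queue=[H,C] q_used=2 → run H
t=34: queue=[H,C] q_used=3 → run H
t=35: queue=[C,H] q_used=0 → run C
t=36: queue=[H] q_used=0 → run H
t=37: queue=[H] q_used=1 → run H
t=38: (idle)
t=39: (idle)
t=40: (idle)
t=41: (idle)
t=42: (idle)
t=43: (idle)
t=44: (idle)
t=45: (idle)
t=46: (idle)

completion order = B, A, D, E, G, F, C, H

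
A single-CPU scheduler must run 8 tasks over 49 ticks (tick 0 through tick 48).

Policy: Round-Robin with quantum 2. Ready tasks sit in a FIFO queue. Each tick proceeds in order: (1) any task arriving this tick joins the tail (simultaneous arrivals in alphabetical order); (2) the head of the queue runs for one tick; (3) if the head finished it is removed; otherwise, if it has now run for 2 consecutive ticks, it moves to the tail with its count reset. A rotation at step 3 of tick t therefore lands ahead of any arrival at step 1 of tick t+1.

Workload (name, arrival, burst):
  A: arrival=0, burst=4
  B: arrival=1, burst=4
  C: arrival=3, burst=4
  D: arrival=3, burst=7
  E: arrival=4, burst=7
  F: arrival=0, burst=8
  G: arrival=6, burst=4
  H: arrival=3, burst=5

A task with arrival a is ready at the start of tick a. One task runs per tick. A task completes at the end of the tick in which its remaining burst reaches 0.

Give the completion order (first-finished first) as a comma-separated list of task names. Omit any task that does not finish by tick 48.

t=0: queue=[A,F] q_used=0 → run A
t=1: queue=[A,F,B] q_used=1 → run A
t=2: queue=[F,B,A] q_used=0 → run F
t=3: queue=[F,B,A,C,D,H] q_used=1 → run F
t=4: queue=[B,A,C,D,H,F,E] q_used=0 → run B
t=5: queue=[B,A,C,D,H,F,E] q_used=1 → run B
t=6: queue=[A,C,D,H,F,E,B,G] q_used=0 → run A
t=7: queue=[A,C,D,H,F,E,B,G] q_used=1 → run A
t=8: queue=[C,D,H,F,E,B,G] q_used=0 → run C
t=9: queue=[C,D,H,F,E,B,G] q_used=1 → run C
t=10: queue=[D,H,F,E,B,G,C] q_used=0 → run D
t=11: queue=[D,H,F,E,B,G,C] q_used=1 → run D
t=12: queue=[H,F,E,B,G,C,D] q_used=0 → run H
t=13: queue=[H,F,E,B,G,C,D] q_used=1 → run H
t=14: queue=[F,E,B,G,C,D,H] q_used=0 → run F
t=15: queue=[F,E,B,G,C,D,H] q_used=1 → run F
t=16: queue=[E,B,G,C,D,H,F] q_used=0 → run E
t=17: queue=[E,B,G,C,D,H,F] q_used=1 → run E
t=18: queue=[B,G,C,D,H,F,E] q_used=0 → run B
t=19: queue=[B,G,C,D,H,F,E] q_used=1 → run B
t=20: queue=[G,C,D,H,F,E] q_used=0 → run G
t=21: queue=[G,C,D,H,F,E] q_used=1 → run G
t=22: queue=[C,D,H,F,E,G] q_used=0 → run C
t=23: queue=[C,D,H,F,E,G] q_used=1 → run C
t=24: queue=[D,H,F,E,G] q_used=0 → run D
t=25: queue=[D,H,F,E,G] q_used=1 → run D
t=26: queue=[H,F,E,G,D] q_used=0 → run H
t=27: queue=[H,F,E,G,D] q_used=1 → run H
t=28: queue=[F,E,G,D,H] q_used=0 → run F
t=29: queue=[F,E,G,D,H] q_used=1 → run F
t=30: queue=[E,G,D,H,F] q_used=0 → run E
t=31: queue=[E,G,D,H,F] q_used=1 → run E
t=32: queue=[G,D,H,F,E] q_used=0 → run G
t=33: queue=[G,D,H,F,E] q_used=1 → run G
t=34: queue=[D,H,F,E] q_used=0 → run D
t=35: queue=[D,H,F,E] q_used=1 → run D
t=36: queue=[H,F,E,D] q_used=0 → run H
t=37: queue=[F,E,D] q_used=0 → run F
t=38: queue=[F,E,D] q_used=1 → run F
t=39: queue=[E,D] q_used=0 → run E
t=40: queue=[E,D] q_used=1 → run E
t=41: queue=[D,E] q_used=0 → run D
t=42: queue=[E] q_used=0 → run E
t=43: (idle)
t=44: (idle)
t=45: (idle)
t=46: (idle)
t=47: (idle)
t=48: (idle)

completion order = A, B, C, G, H, F, D, E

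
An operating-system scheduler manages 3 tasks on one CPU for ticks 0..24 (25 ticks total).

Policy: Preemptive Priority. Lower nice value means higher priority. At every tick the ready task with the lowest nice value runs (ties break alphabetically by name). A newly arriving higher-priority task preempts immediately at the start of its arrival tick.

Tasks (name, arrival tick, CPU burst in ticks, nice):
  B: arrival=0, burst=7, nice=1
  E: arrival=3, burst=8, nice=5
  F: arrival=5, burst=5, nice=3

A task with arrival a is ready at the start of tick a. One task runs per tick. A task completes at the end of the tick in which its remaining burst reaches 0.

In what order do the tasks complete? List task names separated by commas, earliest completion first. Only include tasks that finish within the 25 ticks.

t=0: ready={B} → run B
t=1: ready={B} → run B
t=2: ready={B} → run B
t=3: ready={B,E} → run B
t=4: ready={B,E} → run B
t=5: ready={B,E,F} → run B
t=6: ready={B,E,F} → run B
t=7: ready={E,F} → run F
t=8: ready={E,F} → run F
t=9: ready={E,F} → run F
t=10: ready={E,F} → run F
t=11: ready={E,F} → run F
t=12: ready={E} → run E
t=13: ready={E} → run E
t=14: ready={E} → run E
t=15: ready={E} → run E
t=16: ready={E} → run E
t=17: ready={E} → run E
t=18: ready={E} → run E
t=19: ready={E} → run E
t=20: (idle)
t=21: (idle)
t=22: (idle)
t=23: (idle)
t=24: (idle)

completion order = B, F, E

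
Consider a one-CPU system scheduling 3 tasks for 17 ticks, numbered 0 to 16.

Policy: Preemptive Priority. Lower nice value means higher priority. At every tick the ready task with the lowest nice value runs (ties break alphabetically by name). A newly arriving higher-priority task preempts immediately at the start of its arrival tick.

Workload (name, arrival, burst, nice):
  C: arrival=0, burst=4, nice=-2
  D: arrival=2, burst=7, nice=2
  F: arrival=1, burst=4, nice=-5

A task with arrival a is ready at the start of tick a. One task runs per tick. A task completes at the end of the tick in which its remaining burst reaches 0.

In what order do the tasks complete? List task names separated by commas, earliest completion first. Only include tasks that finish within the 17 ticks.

t=0: ready={C} → run C
t=1: ready={C,F} → run F
t=2: ready={C,D,F} → run F
t=3: ready={C,D,F} → run F
t=4: ready={C,D,F} → run F
t=5: ready={C,D} → run C
t=6: ready={C,D} → run C
t=7: ready={C,D} → run C
t=8: ready={D} → run D
t=9: ready={D} → run D
t=10: ready={D} → run D
t=11: ready={D} → run D
t=12: ready={D} → run D
t=13: ready={D} → run D
t=14: ready={D} → run D
t=15: (idle)
t=16: (idle)

completion order = F, C, D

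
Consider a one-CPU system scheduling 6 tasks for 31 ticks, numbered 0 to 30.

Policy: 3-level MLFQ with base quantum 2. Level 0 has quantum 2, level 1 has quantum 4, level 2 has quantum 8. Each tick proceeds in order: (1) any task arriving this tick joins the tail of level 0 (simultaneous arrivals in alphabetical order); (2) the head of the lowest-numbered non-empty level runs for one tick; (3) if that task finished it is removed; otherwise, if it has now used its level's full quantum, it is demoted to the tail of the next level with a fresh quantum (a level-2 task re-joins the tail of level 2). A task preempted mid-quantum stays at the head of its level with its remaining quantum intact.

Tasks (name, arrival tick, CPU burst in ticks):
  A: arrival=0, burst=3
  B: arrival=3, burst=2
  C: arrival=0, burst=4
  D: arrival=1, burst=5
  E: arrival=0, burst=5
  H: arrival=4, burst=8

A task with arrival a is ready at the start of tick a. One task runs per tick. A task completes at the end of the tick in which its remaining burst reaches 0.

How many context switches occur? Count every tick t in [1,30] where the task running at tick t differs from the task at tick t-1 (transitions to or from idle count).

t=0: L0/L1/L2 = ACE/-/- → run A
t=1: L0/L1/L2 = ACED/-/- → run A
t=2: L0/L1/L2 = CED/A/- → run C
t=3: L0/L1/L2 = CEDB/A/- → run C
t=4: L0/L1/L2 = EDBH/AC/- → run E
t=5: L0/L1/L2 = EDBH/AC/- → run E
t=6: L0/L1/L2 = DBH/ACE/- → run D
t=7: L0/L1/L2 = DBH/ACE/- → run D
t=8: L0/L1/L2 = BH/ACED/- → run B
t=9: L0/L1/L2 = BH/ACED/- → run B
t=10: L0/L1/L2 = H/ACED/- → run H
t=11: L0/L1/L2 = H/ACED/- → run H
t=12: L0/L1/L2 = -/ACEDH/- → run A
t=13: L0/L1/L2 = -/CEDH/- → run C
t=14: L0/L1/L2 = -/CEDH/- → run C
t=15: L0/L1/L2 = -/EDH/- → run E
t=16: L0/L1/L2 = -/EDH/- → run E
t=17: L0/L1/L2 = -/EDH/- → run E
t=18: L0/L1/L2 = -/DH/- → run D
t=19: L0/L1/L2 = -/DH/- → run D
t=20: L0/L1/L2 = -/DH/- → run D
t=21: L0/L1/L2 = -/H/- → run H
t=22: L0/L1/L2 = -/H/- → run H
t=23: L0/L1/L2 = -/H/- → run H
t=24: L0/L1/L2 = -/H/- → run H
t=25: L0/L1/L2 = -/-/H → run H
t=26: L0/L1/L2 = -/-/H → run H
t=27: (idle)
t=28: (idle)
t=29: (idle)
t=30: (idle)

context switches = 11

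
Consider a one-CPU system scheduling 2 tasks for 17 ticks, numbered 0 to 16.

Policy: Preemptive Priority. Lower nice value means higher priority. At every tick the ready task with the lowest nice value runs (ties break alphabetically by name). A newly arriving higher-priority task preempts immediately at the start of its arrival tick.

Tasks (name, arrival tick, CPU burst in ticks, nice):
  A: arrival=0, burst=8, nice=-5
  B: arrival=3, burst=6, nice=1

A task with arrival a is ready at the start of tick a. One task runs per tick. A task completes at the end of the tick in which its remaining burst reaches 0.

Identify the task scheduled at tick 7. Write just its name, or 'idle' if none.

t=0: ready={A} → run A
t=1: ready={A} → run A
t=2: ready={A} → run A
t=3: ready={A,B} → run A
t=4: ready={A,B} → run A
t=5: ready={A,B} → run A
t=6: ready={A,B} → run A
t=7: ready={A,B} → run A
t=8: ready={B} → run B
t=9: ready={B} → run B
t=10: ready={B} → run B
t=11: ready={B} → run B
t=12: ready={B} → run B
t=13: ready={B} → run B
t=14: (idle)
t=15: (idle)
t=16: (idle)

running at tick 7 = A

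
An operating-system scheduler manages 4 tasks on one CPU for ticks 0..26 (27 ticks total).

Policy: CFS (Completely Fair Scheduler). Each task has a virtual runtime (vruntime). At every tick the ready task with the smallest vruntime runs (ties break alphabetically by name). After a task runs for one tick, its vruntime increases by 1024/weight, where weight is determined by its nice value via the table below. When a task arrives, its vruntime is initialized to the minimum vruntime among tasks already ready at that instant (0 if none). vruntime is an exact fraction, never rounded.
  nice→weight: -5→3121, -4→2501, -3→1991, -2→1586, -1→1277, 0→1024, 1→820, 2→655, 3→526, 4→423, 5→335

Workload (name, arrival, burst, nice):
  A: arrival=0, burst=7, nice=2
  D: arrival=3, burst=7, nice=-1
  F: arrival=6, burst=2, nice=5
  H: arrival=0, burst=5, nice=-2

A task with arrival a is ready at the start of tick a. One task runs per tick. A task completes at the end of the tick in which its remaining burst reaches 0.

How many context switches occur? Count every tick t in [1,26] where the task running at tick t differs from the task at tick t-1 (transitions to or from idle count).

t=0: vr[A=0 H=0] → run A
t=1: vr[A=1024/655 H=0] → run H
t=2: vr[A=1024/655 H=512/793] → run H
t=3: vr[A=1024/655 D=1024/793 H=1024/793] → run D
t=4: vr[A=1024/655 D=2119680/1012661 H=1024/793] → run H
t=5: vr[A=1024/655 D=2119680/1012661 H=1536/793] → run A
t=6: vr[A=2048/655 D=2119680/1012661 F=1536/793 H=1536/793] → run F
t=7: vr[A=2048/655 D=2119680/1012661 F=1326592/265655 H=1536/793] → run H
t=8: vr[A=2048/655 D=2119680/1012661 F=1326592/265655 H=2048/793] → run D
t=9: vr[A=2048/655 D=2931712/1012661 F=1326592/265655 H=2048/793] → run H
t=10: vr[A=2048/655 D=2931712/1012661 F=1326592/265655] → run D
t=11: vr[A=2048/655 D=3743744/1012661 F=1326592/265655] → run A
t=12: vr[A=3072/655 D=3743744/1012661 F=1326592/265655] → run D
t=13: vr[A=3072/655 D=4555776/1012661 F=1326592/265655] → run D
t=14: vr[A=3072/655 D=5367808/1012661 F=1326592/265655] → run A
t=15: vr[A=4096/655 D=5367808/1012661 F=1326592/265655] → run F
t=16: vr[A=4096/655 D=5367808/1012661] → run D
t=17: vr[A=4096/655 D=6179840/1012661] → run D
t=18: vr[A=4096/655] → run A
t=19: vr[A=1024/131] → run A
t=20: vr[A=6144/655] → run A
t=21: (idle)
t=22: (idle)
t=23: (idle)
t=24: (idle)
t=25: (idle)
t=26: (idle)

context switches = 16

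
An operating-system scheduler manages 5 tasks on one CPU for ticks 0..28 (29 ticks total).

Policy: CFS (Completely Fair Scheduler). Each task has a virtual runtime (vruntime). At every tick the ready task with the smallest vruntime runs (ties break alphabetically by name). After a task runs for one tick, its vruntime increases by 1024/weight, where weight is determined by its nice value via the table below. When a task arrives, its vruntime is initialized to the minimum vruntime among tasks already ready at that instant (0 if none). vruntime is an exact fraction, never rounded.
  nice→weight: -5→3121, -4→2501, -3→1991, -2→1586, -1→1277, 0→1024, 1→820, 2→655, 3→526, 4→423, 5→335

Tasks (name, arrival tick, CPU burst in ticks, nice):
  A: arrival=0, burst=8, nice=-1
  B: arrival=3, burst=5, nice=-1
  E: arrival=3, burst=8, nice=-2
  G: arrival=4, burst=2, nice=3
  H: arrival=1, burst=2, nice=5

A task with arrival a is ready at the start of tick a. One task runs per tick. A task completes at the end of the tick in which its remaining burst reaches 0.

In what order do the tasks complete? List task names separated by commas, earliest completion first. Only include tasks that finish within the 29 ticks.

t=0: vr[A=0] → run A
t=1: vr[A=1024/1277 H=1024/1277] → run A
t=2: vr[A=2048/1277 H=1024/1277] → run H
t=3: vr[A=2048/1277 B=2048/1277 E=2048/1277 H=1650688/427795] → run A
t=4: vr[A=3072/1277 B=2048/1277 E=2048/1277 G=2048/1277 H=1650688/427795] → run B
t=5: vr[A=3072/1277 B=3072/1277 E=2048/1277 G=2048/1277 H=1650688/427795] → run E
t=6: vr[A=3072/1277 B=3072/1277 E=2277888/1012661 G=2048/1277 H=1650688/427795] → run G
t=7: vr[A=3072/1277 B=3072/1277 E=2277888/1012661 G=1192448/335851 H=1650688/427795] → run E
t=8: vr[A=3072/1277 B=3072/1277 E=2931712/1012661 G=1192448/335851 H=1650688/427795] → run A
t=9: vr[A=4096/1277 B=3072/1277 E=2931712/1012661 G=1192448/335851 H=1650688/427795] → run B
t=10: vr[A=4096/1277 B=4096/1277 E=2931712/1012661 G=1192448/335851 H=1650688/427795] → run E
t=11: vr[A=4096/1277 B=4096/1277 E=3585536/1012661 G=1192448/335851 H=1650688/427795] → run A
t=12: vr[A=5120/1277 B=4096/1277 E=3585536/1012661 G=1192448/335851 H=1650688/427795] → run B
t=13: vr[A=5120/1277 B=5120/1277 E=3585536/1012661 G=1192448/335851 H=1650688/427795] → run E
t=14: vr[A=5120/1277 B=5120/1277 E=4239360/1012661 G=1192448/335851 H=1650688/427795] → run G
t=15: vr[A=5120/1277 B=5120/1277 E=4239360/1012661 H=1650688/427795] → run H
t=16: vr[A=5120/1277 B=5120/1277 E=4239360/1012661] → run A
t=17: vr[A=6144/1277 B=5120/1277 E=4239360/1012661] → run B
t=18: vr[A=6144/1277 B=6144/1277 E=4239360/1012661] → run E
t=19: vr[A=6144/1277 B=6144/1277 E=4893184/1012661] → run A
t=20: vr[A=7168/1277 B=6144/1277 E=4893184/1012661] → run B
t=21: vr[A=7168/1277 E=4893184/1012661] → run E
t=22: vr[A=7168/1277 E=5547008/1012661] → run E
t=23: vr[A=7168/1277 E=6200832/1012661] → run A
t=24: vr[E=6200832/1012661] → run E
t=25: (idle)
t=26: (idle)
t=27: (idle)
t=28: (idle)

completion order = G, H, B, A, E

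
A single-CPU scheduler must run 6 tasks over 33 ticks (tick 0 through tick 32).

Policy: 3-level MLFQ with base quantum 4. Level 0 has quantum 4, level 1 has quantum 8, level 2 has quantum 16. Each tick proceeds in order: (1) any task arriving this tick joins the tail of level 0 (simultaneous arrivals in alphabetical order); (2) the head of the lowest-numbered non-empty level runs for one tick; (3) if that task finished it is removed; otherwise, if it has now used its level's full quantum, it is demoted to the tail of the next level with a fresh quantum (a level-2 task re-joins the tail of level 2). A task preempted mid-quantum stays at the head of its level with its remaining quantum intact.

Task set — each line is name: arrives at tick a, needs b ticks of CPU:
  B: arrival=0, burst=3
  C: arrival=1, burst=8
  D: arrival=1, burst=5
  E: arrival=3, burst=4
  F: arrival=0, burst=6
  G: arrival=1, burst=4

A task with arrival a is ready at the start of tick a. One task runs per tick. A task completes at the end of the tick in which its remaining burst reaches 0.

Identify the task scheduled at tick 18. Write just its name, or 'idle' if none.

running at tick 18 = G

t=0: L0/L1/L2 = BF/-/- → run B
t=1: L0/L1/L2 = BFCDG/-/- → run B
t=2: L0/L1/L2 = BFCDG/-/- → run B
t=3: L0/L1/L2 = FCDGE/-/- → run F
t=4: L0/L1/L2 = FCDGE/-/- → run F
t=5: L0/L1/L2 = FCDGE/-/- → run F
t=6: L0/L1/L2 = FCDGE/-/- → run F
t=7: L0/L1/L2 = CDGE/F/- → run C
t=8: L0/L1/L2 = CDGE/F/- → run C
t=9: L0/L1/L2 = CDGE/F/- → run C
t=10: L0/L1/L2 = CDGE/F/- → run C
t=11: L0/L1/L2 = DGE/FC/- → run D
t=12: L0/L1/L2 = DGE/FC/- → run D
t=13: L0/L1/L2 = DGE/FC/- → run D
t=14: L0/L1/L2 = DGE/FC/- → run D
t=15: L0/L1/L2 = GE/FCD/- → run G
t=16: L0/L1/L2 = GE/FCD/- → run G
t=17: L0/L1/L2 = GE/FCD/- → run G
t=18: L0/L1/L2 = GE/FCD/- → run G
t=19: L0/L1/L2 = E/FCD/- → run E
t=20: L0/L1/L2 = E/FCD/- → run E
t=21: L0/L1/L2 = E/FCD/- → run E
t=22: L0/L1/L2 = E/FCD/- → run E
t=23: L0/L1/L2 = -/FCD/- → run F
t=24: L0/L1/L2 = -/FCD/- → run F
t=25: L0/L1/L2 = -/CD/- → run C
t=26: L0/L1/L2 = -/CD/- → run C
t=27: L0/L1/L2 = -/CD/- → run C
t=28: L0/L1/L2 = -/CD/- → run C
t=29: L0/L1/L2 = -/D/- → run D
t=30: (idle)
t=31: (idle)
t=32: (idle)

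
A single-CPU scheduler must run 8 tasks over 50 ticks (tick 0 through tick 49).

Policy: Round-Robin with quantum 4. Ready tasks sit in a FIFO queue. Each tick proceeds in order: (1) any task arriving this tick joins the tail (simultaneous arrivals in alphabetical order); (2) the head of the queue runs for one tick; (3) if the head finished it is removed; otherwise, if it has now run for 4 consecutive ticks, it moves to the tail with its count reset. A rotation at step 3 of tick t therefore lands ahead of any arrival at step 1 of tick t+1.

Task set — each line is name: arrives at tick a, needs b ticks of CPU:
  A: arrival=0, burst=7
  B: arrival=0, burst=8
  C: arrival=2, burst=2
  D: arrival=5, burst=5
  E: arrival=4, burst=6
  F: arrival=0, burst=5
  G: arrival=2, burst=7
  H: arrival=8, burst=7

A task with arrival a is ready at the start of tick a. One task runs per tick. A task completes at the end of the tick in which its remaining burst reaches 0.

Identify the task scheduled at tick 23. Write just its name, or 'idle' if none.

running at tick 23 = E

t=0: queue=[A,B,F] q_used=0 → run A
t=1: queue=[A,B,F] q_used=1 → run A
t=2: queue=[A,B,F,C,G] q_used=2 → run A
t=3: queue=[A,B,F,C,G] q_used=3 → run A
t=4: queue=[B,F,C,G,A,E] q_used=0 → run B
t=5: queue=[B,F,C,G,A,E,D] q_used=1 → run B
t=6: queue=[B,F,C,G,A,E,D] q_used=2 → run B
t=7: queue=[B,F,C,G,A,E,D] q_used=3 → run B
t=8: queue=[F,C,G,A,E,D,B,H] q_used=0 → run F
t=9: queue=[F,C,G,A,E,D,B,H] q_used=1 → run F
t=10: queue=[F,C,G,A,E,D,B,H] q_used=2 → run F
t=11: queue=[F,C,G,A,E,D,B,H] q_used=3 → run F
t=12: queue=[C,G,A,E,D,B,H,F] q_used=0 → run C
t=13: queue=[C,G,A,E,D,B,H,F] q_used=1 → run C
t=14: queue=[G,A,E,D,B,H,F] q_used=0 → run G
t=15: queue=[G,A,E,D,B,H,F] q_used=1 → run G
t=16: queue=[G,A,E,D,B,H,F] q_used=2 → run G
t=17: queue=[G,A,E,D,B,H,F] q_used=3 → run G
t=18: queue=[A,E,D,B,H,F,G] q_used=0 → run A
t=19: queue=[A,E,D,B,H,F,G] q_used=1 → run A
t=20: queue=[A,E,D,B,H,F,G] q_used=2 → run A
t=21: queue=[E,D,B,H,F,G] q_used=0 → run E
t=22: queue=[E,D,B,H,F,G] q_used=1 → run E
t=23: queue=[E,D,B,H,F,G] q_used=2 → run E
t=24: queue=[E,D,B,H,F,G] q_used=3 → run E
t=25: queue=[D,B,H,F,G,E] q_used=0 → run D
t=26: queue=[D,B,H,F,G,E] q_used=1 → run D
t=27: queue=[D,B,H,F,G,E] q_used=2 → run D
t=28: queue=[D,B,H,F,G,E] q_used=3 → run D
t=29: queue=[B,H,F,G,E,D] q_used=0 → run B
t=30: queue=[B,H,F,G,E,D] q_used=1 → run B
t=31: queue=[B,H,F,G,E,D] q_used=2 → run B
t=32: queue=[B,H,F,G,E,D] q_used=3 → run B
t=33: queue=[H,F,G,E,D] q_used=0 → run H
t=34: queue=[H,F,G,E,D] q_used=1 → run H
t=35: queue=[H,F,G,E,D] q_used=2 → run H
t=36: queue=[H,F,G,E,D] q_used=3 → run H
t=37: queue=[F,G,E,D,H] q_used=0 → run F
t=38: queue=[G,E,D,H] q_used=0 → run G
t=39: queue=[G,E,D,H] q_used=1 → run G
t=40: queue=[G,E,D,H] q_used=2 → run G
t=41: queue=[E,D,H] q_used=0 → run E
t=42: queue=[E,D,H] q_used=1 → run E
t=43: queue=[D,H] q_used=0 → run D
t=44: queue=[H] q_used=0 → run H
t=45: queue=[H] q_used=1 → run H
t=46: queue=[H] q_used=2 → run H
t=47: (idle)
t=48: (idle)
t=49: (idle)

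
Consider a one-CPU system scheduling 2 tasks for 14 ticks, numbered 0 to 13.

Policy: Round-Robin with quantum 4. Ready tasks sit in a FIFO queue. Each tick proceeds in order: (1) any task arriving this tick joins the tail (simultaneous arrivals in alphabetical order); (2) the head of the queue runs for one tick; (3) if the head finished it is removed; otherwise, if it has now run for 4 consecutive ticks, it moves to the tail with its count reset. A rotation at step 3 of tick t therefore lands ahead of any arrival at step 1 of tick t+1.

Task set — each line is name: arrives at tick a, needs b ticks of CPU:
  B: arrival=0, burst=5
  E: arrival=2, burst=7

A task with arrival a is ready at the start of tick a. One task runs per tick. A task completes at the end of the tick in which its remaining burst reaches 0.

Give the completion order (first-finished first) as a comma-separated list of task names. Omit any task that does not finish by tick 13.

completion order = B, E

t=0: queue=[B] q_used=0 → run B
t=1: queue=[B] q_used=1 → run B
t=2: queue=[B,E] q_used=2 → run B
t=3: queue=[B,E] q_used=3 → run B
t=4: queue=[E,B] q_used=0 → run E
t=5: queue=[E,B] q_used=1 → run E
t=6: queue=[E,B] q_used=2 → run E
t=7: queue=[E,B] q_used=3 → run E
t=8: queue=[B,E] q_used=0 → run B
t=9: queue=[E] q_used=0 → run E
t=10: queue=[E] q_used=1 → run E
t=11: queue=[E] q_used=2 → run E
t=12: (idle)
t=13: (idle)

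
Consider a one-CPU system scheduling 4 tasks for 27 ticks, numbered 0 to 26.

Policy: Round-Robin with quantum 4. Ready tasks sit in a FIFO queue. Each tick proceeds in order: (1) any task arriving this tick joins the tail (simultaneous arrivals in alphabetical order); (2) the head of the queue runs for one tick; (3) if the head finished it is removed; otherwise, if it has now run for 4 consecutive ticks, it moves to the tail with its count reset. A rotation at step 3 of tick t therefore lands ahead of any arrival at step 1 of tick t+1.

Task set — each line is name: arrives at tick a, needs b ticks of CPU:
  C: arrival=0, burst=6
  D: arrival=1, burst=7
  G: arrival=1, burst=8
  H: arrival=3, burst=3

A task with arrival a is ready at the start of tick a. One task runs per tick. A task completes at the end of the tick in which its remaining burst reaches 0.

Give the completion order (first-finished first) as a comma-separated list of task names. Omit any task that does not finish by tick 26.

completion order = H, C, D, G

t=0: queue=[C] q_used=0 → run C
t=1: queue=[C,D,G] q_used=1 → run C
t=2: queue=[C,D,G] q_used=2 → run C
t=3: queue=[C,D,G,H] q_used=3 → run C
t=4: queue=[D,G,H,C] q_used=0 → run D
t=5: queue=[D,G,H,C] q_used=1 → run D
t=6: queue=[D,G,H,C] q_used=2 → run D
t=7: queue=[D,G,H,C] q_used=3 → run D
t=8: queue=[G,H,C,D] q_used=0 → run G
t=9: queue=[G,H,C,D] q_used=1 → run G
t=10: queue=[G,H,C,D] q_used=2 → run G
t=11: queue=[G,H,C,D] q_used=3 → run G
t=12: queue=[H,C,D,G] q_used=0 → run H
t=13: queue=[H,C,D,G] q_used=1 → run H
t=14: queue=[H,C,D,G] q_used=2 → run H
t=15: queue=[C,D,G] q_used=0 → run C
t=16: queue=[C,D,G] q_used=1 → run C
t=17: queue=[D,G] q_used=0 → run D
t=18: queue=[D,G] q_used=1 → run D
t=19: queue=[D,G] q_used=2 → run D
t=20: queue=[G] q_used=0 → run G
t=21: queue=[G] q_used=1 → run G
t=22: queue=[G] q_used=2 → run G
t=23: queue=[G] q_used=3 → run G
t=24: (idle)
t=25: (idle)
t=26: (idle)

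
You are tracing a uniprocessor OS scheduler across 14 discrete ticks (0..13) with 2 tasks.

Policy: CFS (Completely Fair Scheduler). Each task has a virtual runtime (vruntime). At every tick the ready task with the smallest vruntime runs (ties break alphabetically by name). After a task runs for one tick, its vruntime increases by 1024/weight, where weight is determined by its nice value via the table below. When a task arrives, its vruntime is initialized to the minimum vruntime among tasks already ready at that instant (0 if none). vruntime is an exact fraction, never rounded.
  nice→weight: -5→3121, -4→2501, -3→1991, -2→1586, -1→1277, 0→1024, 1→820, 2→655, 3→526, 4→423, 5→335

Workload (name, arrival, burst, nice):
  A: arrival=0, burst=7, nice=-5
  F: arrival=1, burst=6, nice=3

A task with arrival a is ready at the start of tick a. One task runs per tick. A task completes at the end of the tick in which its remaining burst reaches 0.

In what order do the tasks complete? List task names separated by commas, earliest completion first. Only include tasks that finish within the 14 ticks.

completion order = A, F

t=0: vr[A=0] → run A
t=1: vr[A=1024/3121 F=1024/3121] → run A
t=2: vr[A=2048/3121 F=1024/3121] → run F
t=3: vr[A=2048/3121 F=1867264/820823] → run A
t=4: vr[A=3072/3121 F=1867264/820823] → run A
t=5: vr[A=4096/3121 F=1867264/820823] → run A
t=6: vr[A=5120/3121 F=1867264/820823] → run A
t=7: vr[A=6144/3121 F=1867264/820823] → run A
t=8: vr[F=1867264/820823] → run F
t=9: vr[F=3465216/820823] → run F
t=10: vr[F=5063168/820823] → run F
t=11: vr[F=6661120/820823] → run F
t=12: vr[F=8259072/820823] → run F
t=13: (idle)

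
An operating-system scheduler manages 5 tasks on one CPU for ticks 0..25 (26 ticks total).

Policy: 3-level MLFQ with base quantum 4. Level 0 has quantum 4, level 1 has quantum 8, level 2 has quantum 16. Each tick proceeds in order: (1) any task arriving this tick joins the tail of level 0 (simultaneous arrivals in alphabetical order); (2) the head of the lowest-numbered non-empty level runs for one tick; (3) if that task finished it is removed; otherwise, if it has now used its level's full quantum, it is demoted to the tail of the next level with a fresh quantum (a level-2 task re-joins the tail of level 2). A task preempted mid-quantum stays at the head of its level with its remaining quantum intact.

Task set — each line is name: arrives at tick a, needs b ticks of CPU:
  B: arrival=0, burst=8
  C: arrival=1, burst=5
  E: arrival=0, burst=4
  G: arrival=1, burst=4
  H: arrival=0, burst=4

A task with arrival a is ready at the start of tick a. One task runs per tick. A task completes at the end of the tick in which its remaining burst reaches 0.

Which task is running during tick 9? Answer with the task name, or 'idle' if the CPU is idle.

t=0: L0/L1/L2 = BEH/-/- → run B
t=1: L0/L1/L2 = BEHCG/-/- → run B
t=2: L0/L1/L2 = BEHCG/-/- → run B
t=3: L0/L1/L2 = BEHCG/-/- → run B
t=4: L0/L1/L2 = EHCG/B/- → run E
t=5: L0/L1/L2 = EHCG/B/- → run E
t=6: L0/L1/L2 = EHCG/B/- → run E
t=7: L0/L1/L2 = EHCG/B/- → run E
t=8: L0/L1/L2 = HCG/B/- → run H
t=9: L0/L1/L2 = HCG/B/- → run H
t=10: L0/L1/L2 = HCG/B/- → run H
t=11: L0/L1/L2 = HCG/B/- → run H
t=12: L0/L1/L2 = CG/B/- → run C
t=13: L0/L1/L2 = CG/B/- → run C
t=14: L0/L1/L2 = CG/B/- → run C
t=15: L0/L1/L2 = CG/B/- → run C
t=16: L0/L1/L2 = G/BC/- → run G
t=17: L0/L1/L2 = G/BC/- → run G
t=18: L0/L1/L2 = G/BC/- → run G
t=19: L0/L1/L2 = G/BC/- → run G
t=20: L0/L1/L2 = -/BC/- → run B
t=21: L0/L1/L2 = -/BC/- → run B
t=22: L0/L1/L2 = -/BC/- → run B
t=23: L0/L1/L2 = -/BC/- → run B
t=24: L0/L1/L2 = -/C/- → run C
t=25: (idle)

running at tick 9 = H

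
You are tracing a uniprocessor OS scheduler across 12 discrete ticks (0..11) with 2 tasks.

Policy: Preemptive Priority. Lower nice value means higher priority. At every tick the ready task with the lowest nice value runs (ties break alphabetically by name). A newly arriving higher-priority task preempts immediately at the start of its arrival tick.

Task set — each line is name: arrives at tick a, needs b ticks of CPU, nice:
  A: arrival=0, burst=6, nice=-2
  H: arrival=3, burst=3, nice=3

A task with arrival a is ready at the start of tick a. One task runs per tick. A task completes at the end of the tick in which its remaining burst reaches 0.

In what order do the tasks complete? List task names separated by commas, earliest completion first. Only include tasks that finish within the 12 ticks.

t=0: ready={A} → run A
t=1: ready={A} → run A
t=2: ready={A} → run A
t=3: ready={A,H} → run A
t=4: ready={A,H} → run A
t=5: ready={A,H} → run A
t=6: ready={H} → run H
t=7: ready={H} → run H
t=8: ready={H} → run H
t=9: (idle)
t=10: (idle)
t=11: (idle)

completion order = A, H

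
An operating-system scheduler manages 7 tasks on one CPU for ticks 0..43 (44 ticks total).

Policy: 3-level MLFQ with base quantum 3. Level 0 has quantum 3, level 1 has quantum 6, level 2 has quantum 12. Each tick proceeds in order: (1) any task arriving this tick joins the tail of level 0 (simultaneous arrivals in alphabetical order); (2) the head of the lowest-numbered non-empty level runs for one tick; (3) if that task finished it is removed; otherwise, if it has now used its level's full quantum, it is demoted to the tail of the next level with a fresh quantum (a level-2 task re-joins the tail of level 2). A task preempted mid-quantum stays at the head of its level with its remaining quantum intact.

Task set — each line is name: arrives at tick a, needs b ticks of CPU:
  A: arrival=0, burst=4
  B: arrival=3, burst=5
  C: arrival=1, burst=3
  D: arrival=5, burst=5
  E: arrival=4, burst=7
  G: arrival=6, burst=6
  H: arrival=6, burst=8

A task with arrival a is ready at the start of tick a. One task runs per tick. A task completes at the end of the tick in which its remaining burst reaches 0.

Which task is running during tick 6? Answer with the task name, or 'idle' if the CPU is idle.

t=0: L0/L1/L2 = A/-/- → run A
t=1: L0/L1/L2 = AC/-/- → run A
t=2: L0/L1/L2 = AC/-/- → run A
t=3: L0/L1/L2 = CB/A/- → run C
t=4: L0/L1/L2 = CBE/A/- → run C
t=5: L0/L1/L2 = CBED/A/- → run C
t=6: L0/L1/L2 = BEDGH/A/- → run B
t=7: L0/L1/L2 = BEDGH/A/- → run B
t=8: L0/L1/L2 = BEDGH/A/- → run B
t=9: L0/L1/L2 = EDGH/AB/- → run E
t=10: L0/L1/L2 = EDGH/AB/- → run E
t=11: L0/L1/L2 = EDGH/AB/- → run E
t=12: L0/L1/L2 = DGH/ABE/- → run D
t=13: L0/L1/L2 = DGH/ABE/- → run D
t=14: L0/L1/L2 = DGH/ABE/- → run D
t=15: L0/L1/L2 = GH/ABED/- → run G
t=16: L0/L1/L2 = GH/ABED/- → run G
t=17: L0/L1/L2 = GH/ABED/- → run G
t=18: L0/L1/L2 = H/ABEDG/- → run H
t=19: L0/L1/L2 = H/ABEDG/- → run H
t=20: L0/L1/L2 = H/ABEDG/- → run H
t=21: L0/L1/L2 = -/ABEDGH/- → run A
t=22: L0/L1/L2 = -/BEDGH/- → run B
t=23: L0/L1/L2 = -/BEDGH/- → run B
t=24: L0/L1/L2 = -/EDGH/- → run E
t=25: L0/L1/L2 = -/EDGH/- → run E
t=26: L0/L1/L2 = -/EDGH/- → run E
t=27: L0/L1/L2 = -/EDGH/- → run E
t=28: L0/L1/L2 = -/DGH/- → run D
t=29: L0/L1/L2 = -/DGH/- → run D
t=30: L0/L1/L2 = -/GH/- → run G
t=31: L0/L1/L2 = -/GH/- → run G
t=32: L0/L1/L2 = -/GH/- → run G
t=33: L0/L1/L2 = -/H/- → run H
t=34: L0/L1/L2 = -/H/- → run H
t=35: L0/L1/L2 = -/H/- → run H
t=36: L0/L1/L2 = -/H/- → run H
t=37: L0/L1/L2 = -/H/- → run H
t=38: (idle)
t=39: (idle)
t=40: (idle)
t=41: (idle)
t=42: (idle)
t=43: (idle)

running at tick 6 = B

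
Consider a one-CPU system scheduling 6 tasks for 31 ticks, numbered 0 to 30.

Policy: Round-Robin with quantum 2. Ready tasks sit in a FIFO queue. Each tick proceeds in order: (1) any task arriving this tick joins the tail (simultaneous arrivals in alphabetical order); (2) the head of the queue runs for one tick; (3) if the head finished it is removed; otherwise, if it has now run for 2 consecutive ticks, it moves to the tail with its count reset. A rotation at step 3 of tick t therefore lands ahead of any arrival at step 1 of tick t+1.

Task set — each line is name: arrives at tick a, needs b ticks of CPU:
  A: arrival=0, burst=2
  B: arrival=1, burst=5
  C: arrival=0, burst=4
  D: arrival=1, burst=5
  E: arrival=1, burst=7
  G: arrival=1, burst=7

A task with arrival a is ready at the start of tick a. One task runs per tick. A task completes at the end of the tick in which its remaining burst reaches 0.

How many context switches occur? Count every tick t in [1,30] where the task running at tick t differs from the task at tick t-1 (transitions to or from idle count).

t=0: queue=[A,C] q_used=0 → run A
t=1: queue=[A,C,B,D,E,G] q_used=1 → run A
t=2: queue=[C,B,D,E,G] q_used=0 → run C
t=3: queue=[C,B,D,E,G] q_used=1 → run C
t=4: queue=[B,D,E,G,C] q_used=0 → run B
t=5: queue=[B,D,E,G,C] q_used=1 → run B
t=6: queue=[D,E,G,C,B] q_used=0 → run D
t=7: queue=[D,E,G,C,B] q_used=1 → run D
t=8: queue=[E,G,C,B,D] q_used=0 → run E
t=9: queue=[E,G,C,B,D] q_used=1 → run E
t=10: queue=[G,C,B,D,E] q_used=0 → run G
t=11: queue=[G,C,B,D,E] q_used=1 → run G
t=12: queue=[C,B,D,E,G] q_used=0 → run C
t=13: queue=[C,B,D,E,G] q_used=1 → run C
t=14: queue=[B,D,E,G] q_used=0 → run B
t=15: queue=[B,D,E,G] q_used=1 → run B
t=16: queue=[D,E,G,B] q_used=0 → run D
t=17: queue=[D,E,G,B] q_used=1 → run D
t=18: queue=[E,G,B,D] q_used=0 → run E
t=19: queue=[E,G,B,D] q_used=1 → run E
t=20: queue=[G,B,D,E] q_used=0 → run G
t=21: queue=[G,B,D,E] q_used=1 → run G
t=22: queue=[B,D,E,G] q_used=0 → run B
t=23: queue=[D,E,G] q_used=0 → run D
t=24: queue=[E,G] q_used=0 → run E
t=25: queue=[E,G] q_used=1 → run E
t=26: queue=[G,E] q_used=0 → run G
t=27: queue=[G,E] q_used=1 → run G
t=28: queue=[E,G] q_used=0 → run E
t=29: queue=[G] q_used=0 → run G
t=30: (idle)

context switches = 17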